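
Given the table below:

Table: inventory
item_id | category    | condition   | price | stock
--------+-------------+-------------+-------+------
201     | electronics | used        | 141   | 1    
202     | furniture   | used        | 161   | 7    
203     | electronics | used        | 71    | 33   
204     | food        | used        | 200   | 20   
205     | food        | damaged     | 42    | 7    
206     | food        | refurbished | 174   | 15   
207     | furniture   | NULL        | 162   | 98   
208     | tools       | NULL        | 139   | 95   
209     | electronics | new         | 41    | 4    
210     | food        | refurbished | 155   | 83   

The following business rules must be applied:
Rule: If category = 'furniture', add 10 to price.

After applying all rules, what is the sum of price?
1306

Step 1: Count records where category = 'furniture': 2
Step 2: Total bonus added: 2 × 10 = 20
Step 3: Original sum of price: 1286
Step 4: Final sum = 1286 + 20 = 1306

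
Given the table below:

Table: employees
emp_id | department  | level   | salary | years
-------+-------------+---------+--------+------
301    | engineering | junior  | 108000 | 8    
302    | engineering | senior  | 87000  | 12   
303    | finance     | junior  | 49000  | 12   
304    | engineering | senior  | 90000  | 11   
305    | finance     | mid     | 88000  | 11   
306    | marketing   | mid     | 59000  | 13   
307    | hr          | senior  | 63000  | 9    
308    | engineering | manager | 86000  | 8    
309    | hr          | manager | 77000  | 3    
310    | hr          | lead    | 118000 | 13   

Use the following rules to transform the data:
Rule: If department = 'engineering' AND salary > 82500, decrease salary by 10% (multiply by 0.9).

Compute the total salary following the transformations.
787900.0

Step 1: Find records where department = 'engineering' AND salary > 82500
Step 2: 4 records match, summing to 371000
Step 3: After multiplier: 371000 × 0.9 = 333900.0
Step 4: Unaffected records sum: 454000
Step 5: Final sum = 333900.0 + 454000 = 787900.0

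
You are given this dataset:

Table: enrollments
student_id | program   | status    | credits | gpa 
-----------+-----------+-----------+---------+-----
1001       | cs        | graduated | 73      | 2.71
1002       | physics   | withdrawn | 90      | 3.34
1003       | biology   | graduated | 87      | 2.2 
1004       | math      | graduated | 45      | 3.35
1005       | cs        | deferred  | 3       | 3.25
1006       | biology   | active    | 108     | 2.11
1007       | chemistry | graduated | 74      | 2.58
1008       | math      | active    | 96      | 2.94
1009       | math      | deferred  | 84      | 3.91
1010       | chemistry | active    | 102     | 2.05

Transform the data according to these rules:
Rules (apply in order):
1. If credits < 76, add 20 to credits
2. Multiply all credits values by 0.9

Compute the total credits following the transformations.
757.8

Step 1: Apply Rule 1 - Add 20 to records with credits < 76
  - 4 records affected: 195 + (4 × 20) = 275
  - Unaffected records: 567
  - Sum after Rule 1: 842
Step 2: Apply Rule 2 - Multiply all by 0.9
  - 842 × 0.9 = 757.8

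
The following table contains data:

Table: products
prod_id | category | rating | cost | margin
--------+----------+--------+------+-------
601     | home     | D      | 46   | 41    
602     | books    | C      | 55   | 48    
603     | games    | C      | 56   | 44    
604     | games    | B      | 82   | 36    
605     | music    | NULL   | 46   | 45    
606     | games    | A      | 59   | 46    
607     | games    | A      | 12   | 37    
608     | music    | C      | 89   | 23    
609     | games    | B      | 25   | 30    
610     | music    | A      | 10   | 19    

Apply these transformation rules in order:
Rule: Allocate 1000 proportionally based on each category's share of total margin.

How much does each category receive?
books: 130.08, games: 523.04, home: 111.11, music: 235.77

Step 1: Calculate total margin = 369
Step 2: Calculate each category's proportion:
  books: 48/369 = 13.01% → 130.08
  games: 193/369 = 52.30% → 523.04
  home: 41/369 = 11.11% → 111.11
  music: 87/369 = 23.58% → 235.77
Step 3: Verify: sum of allocations ≈ 1000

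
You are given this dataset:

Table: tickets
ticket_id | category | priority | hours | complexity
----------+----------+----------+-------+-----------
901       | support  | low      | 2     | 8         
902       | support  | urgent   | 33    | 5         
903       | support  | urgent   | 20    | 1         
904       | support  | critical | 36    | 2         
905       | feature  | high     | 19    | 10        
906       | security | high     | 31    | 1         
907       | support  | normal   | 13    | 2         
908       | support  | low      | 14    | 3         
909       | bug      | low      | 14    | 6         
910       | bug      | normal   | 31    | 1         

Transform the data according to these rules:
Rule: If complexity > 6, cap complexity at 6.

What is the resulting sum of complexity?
33

Step 1: 2 records have complexity > 6
Step 2: These records originally summed to 18
Step 3: After capping: 2 × 6 = 12
Step 4: Unaffected records sum: 21
Step 5: Final sum = 12 + 21 = 33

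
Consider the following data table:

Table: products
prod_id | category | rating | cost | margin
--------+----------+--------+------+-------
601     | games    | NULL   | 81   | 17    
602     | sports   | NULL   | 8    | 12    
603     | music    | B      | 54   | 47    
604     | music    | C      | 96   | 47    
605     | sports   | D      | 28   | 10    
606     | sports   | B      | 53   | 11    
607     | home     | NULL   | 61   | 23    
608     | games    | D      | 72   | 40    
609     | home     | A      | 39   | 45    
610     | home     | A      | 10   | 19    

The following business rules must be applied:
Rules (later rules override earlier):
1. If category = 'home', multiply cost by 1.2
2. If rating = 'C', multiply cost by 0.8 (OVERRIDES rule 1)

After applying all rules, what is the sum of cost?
504.8

Step 1: Rule 2 takes priority for records with rating = 'C'
  - 1 records: 96 × 0.8 = 76.8
Step 2: Rule 1 applies to remaining records with category = 'home'
  - 3 records: 110 × 1.2 = 132.0
Step 3: Other records unchanged: 296
Step 4: Final sum = 76.8 + 132.0 + 296 = 504.8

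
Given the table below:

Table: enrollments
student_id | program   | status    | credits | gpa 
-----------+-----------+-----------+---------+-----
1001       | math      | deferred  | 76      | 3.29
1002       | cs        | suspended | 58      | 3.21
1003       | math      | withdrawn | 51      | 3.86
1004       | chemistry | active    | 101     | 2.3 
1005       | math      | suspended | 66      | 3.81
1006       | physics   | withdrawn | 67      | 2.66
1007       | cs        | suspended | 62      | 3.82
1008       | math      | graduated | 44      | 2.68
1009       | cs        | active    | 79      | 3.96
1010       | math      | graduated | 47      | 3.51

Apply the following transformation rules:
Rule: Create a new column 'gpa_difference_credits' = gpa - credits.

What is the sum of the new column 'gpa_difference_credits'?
-617.9

Step 1: For each record, compute gpa - credits
Example calculations:
  3.29 - 76 = -72.71
  3.21 - 58 = -54.79
  3.86 - 51 = -47.14
  ...
Step 2: Sum all derived values
Step 3: Total = -617.9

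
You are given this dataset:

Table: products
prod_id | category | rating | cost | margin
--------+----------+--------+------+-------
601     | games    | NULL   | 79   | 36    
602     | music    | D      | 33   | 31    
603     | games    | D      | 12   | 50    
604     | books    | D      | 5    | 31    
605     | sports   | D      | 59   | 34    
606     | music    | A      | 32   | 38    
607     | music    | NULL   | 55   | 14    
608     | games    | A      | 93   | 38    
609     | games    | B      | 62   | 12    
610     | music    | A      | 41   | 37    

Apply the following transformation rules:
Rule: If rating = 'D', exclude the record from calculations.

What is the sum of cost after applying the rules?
362

Step 1: Identify records where rating = 'D'
Step 2: The excluded records sum to 109
Step 3: Original total cost = 471
Step 4: Remaining total = 471 - 109 = 362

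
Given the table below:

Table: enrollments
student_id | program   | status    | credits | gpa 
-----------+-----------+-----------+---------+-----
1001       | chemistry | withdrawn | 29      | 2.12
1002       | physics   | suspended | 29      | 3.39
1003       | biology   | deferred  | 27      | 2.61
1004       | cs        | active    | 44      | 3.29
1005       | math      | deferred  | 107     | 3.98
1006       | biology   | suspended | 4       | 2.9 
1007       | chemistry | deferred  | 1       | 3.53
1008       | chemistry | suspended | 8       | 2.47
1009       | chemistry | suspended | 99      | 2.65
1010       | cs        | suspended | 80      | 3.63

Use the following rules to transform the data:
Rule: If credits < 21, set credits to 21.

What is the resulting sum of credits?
478

Step 1: 3 records have credits < 21
Step 2: These records originally summed to 13
Step 3: After setting to minimum: 3 × 21 = 63
Step 4: Unaffected records sum: 415
Step 5: Final sum = 63 + 415 = 478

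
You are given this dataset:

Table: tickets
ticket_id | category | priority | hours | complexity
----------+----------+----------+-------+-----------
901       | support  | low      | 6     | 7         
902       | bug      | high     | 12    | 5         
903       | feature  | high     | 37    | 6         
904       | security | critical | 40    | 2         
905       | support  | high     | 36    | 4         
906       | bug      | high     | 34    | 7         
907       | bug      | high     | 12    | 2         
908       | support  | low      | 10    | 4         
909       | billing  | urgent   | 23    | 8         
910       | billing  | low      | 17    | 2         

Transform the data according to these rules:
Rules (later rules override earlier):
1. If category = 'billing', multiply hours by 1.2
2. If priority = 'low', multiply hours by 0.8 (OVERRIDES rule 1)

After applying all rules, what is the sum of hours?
225.0

Step 1: Rule 2 takes priority for records with priority = 'low'
  - 3 records: 33 × 0.8 = 26.4
Step 2: Rule 1 applies to remaining records with category = 'billing'
  - 1 records: 23 × 1.2 = 27.6
Step 3: Other records unchanged: 171
Step 4: Final sum = 26.4 + 27.6 + 171 = 225.0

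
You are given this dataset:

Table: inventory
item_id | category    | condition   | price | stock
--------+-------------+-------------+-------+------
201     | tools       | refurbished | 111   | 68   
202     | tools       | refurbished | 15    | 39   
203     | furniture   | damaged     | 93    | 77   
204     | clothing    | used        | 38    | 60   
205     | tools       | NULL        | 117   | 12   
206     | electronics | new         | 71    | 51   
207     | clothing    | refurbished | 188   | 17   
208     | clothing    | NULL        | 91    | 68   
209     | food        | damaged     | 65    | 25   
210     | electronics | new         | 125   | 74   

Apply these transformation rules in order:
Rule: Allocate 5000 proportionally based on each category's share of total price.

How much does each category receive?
clothing: 1734.14, electronics: 1072.21, food: 355.58, furniture: 508.75, tools: 1329.32

Step 1: Calculate total price = 914
Step 2: Calculate each category's proportion:
  clothing: 317/914 = 34.68% → 1734.14
  electronics: 196/914 = 21.44% → 1072.21
  food: 65/914 = 7.11% → 355.58
  furniture: 93/914 = 10.18% → 508.75
  tools: 243/914 = 26.59% → 1329.32
Step 3: Verify: sum of allocations ≈ 5000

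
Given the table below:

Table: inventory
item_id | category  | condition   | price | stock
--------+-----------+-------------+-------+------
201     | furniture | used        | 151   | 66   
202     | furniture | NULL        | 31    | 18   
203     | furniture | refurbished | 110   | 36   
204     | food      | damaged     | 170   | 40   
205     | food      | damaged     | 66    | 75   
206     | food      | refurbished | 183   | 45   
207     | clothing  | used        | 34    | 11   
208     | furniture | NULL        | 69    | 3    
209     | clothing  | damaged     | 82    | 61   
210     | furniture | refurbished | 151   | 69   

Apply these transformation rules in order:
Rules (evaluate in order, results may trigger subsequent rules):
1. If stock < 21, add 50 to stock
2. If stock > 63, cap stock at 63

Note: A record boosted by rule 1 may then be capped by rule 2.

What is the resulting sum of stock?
548

Step 1: Apply rule 1 to records with stock < 21
  - 3 records get bonus of 50
  - Of these, 1 records then exceed 63 and get capped
Step 2: Apply rule 2 to records with stock > 63
  - 3 records (original) are capped
Step 3: Calculate final sum = 548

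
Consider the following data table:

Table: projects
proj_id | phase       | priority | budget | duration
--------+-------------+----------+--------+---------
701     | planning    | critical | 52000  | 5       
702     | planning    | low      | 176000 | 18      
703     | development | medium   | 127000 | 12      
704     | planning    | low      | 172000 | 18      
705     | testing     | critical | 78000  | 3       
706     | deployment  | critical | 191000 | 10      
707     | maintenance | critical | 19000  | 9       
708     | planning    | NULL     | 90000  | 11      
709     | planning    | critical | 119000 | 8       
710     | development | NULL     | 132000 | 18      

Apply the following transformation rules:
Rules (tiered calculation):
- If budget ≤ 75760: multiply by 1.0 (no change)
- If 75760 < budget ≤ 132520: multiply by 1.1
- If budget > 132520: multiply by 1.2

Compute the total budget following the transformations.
1318400.0

Step 1: Tier 1 (budget ≤ 75760): 2 records, sum = 71000 × 1.0 = 71000.0
Step 2: Tier 2 (75760 < budget ≤ 132520): 5 records, sum = 546000 × 1.1 = 600600.0
Step 3: Tier 3 (budget > 132520): 3 records, sum = 539000 × 1.2 = 646800.0
Step 4: Final sum = 71000.0 + 600600.0 + 646800.0 = 1318400.0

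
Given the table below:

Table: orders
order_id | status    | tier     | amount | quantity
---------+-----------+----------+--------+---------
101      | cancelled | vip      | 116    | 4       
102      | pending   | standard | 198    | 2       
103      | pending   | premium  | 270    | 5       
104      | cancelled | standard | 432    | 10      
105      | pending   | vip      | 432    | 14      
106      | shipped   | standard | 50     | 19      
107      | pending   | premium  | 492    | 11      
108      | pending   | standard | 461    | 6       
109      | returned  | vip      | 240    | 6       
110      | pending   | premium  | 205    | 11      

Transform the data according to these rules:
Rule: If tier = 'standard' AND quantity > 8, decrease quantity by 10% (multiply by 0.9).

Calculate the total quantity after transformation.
85.1

Step 1: Find records where tier = 'standard' AND quantity > 8
Step 2: 2 records match, summing to 29
Step 3: After multiplier: 29 × 0.9 = 26.1
Step 4: Unaffected records sum: 59
Step 5: Final sum = 26.1 + 59 = 85.1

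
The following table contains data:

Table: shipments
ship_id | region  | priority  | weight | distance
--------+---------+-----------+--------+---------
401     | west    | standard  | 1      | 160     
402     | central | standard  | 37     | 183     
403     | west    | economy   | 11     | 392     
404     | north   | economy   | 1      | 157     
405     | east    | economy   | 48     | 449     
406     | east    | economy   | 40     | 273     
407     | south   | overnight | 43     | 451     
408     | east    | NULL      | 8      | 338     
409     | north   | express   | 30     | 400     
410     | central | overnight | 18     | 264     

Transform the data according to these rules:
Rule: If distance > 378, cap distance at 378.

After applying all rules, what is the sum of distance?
2887

Step 1: 4 records have distance > 378
Step 2: These records originally summed to 1692
Step 3: After capping: 4 × 378 = 1512
Step 4: Unaffected records sum: 1375
Step 5: Final sum = 1512 + 1375 = 2887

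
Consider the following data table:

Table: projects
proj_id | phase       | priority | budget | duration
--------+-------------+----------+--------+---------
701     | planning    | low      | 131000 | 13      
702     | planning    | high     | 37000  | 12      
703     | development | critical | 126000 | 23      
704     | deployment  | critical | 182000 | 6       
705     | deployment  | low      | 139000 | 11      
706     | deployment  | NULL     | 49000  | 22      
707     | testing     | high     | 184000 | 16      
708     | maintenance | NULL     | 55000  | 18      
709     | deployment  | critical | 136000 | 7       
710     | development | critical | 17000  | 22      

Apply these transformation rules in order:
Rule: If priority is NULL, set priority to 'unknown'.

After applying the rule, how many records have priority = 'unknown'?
2

Step 1: Count records where priority IS NULL
Step 2: Found 2 records with NULL priority
Step 3: These records will have priority set to 'unknown'
Step 4: Records already having priority = 'unknown': 0
Step 5: Answer: 2 + 0 = 2 records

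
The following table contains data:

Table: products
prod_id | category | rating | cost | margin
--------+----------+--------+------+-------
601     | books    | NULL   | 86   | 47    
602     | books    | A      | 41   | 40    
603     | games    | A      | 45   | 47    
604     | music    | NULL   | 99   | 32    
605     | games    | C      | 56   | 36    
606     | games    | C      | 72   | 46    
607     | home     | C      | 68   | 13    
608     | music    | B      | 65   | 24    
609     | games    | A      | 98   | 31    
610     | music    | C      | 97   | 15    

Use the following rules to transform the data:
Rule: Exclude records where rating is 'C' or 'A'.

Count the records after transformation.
3

Step 1: Count records to exclude
  - 4 (C) + 3 (A) = 7 records
Step 2: Total records: 10
Step 3: Remaining = 10 - 7 = 3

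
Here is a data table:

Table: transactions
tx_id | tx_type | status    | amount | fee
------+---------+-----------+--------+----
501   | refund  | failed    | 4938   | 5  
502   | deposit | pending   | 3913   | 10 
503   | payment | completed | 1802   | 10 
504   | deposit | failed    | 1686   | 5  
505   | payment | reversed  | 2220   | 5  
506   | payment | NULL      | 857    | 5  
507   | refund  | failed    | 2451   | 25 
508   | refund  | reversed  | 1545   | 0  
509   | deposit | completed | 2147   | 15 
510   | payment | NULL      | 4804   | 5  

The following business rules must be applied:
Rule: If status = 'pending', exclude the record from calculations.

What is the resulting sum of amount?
22450

Step 1: Identify records where status = 'pending'
Step 2: The excluded records sum to 3913
Step 3: Original total amount = 26363
Step 4: Remaining total = 26363 - 3913 = 22450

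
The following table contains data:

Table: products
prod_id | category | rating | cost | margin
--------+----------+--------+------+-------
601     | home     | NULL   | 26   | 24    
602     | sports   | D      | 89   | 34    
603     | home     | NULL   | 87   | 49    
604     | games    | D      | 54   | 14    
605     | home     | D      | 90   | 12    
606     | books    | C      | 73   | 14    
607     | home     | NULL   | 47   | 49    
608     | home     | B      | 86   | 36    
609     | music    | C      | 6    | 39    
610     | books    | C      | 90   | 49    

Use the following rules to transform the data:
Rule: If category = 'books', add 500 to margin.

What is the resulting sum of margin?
1320

Step 1: Count records where category = 'books': 2
Step 2: Total bonus added: 2 × 500 = 1000
Step 3: Original sum of margin: 320
Step 4: Final sum = 320 + 1000 = 1320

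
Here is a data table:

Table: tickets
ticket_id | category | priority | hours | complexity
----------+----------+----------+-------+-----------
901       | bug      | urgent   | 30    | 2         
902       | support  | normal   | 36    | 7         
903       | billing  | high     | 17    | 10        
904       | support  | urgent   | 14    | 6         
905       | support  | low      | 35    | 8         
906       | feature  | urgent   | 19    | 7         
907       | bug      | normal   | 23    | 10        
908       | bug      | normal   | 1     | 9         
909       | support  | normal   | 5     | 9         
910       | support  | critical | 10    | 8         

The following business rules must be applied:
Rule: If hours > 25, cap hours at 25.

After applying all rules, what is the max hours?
25

Step 1: Original maximum hours = 36
Step 2: Apply cap at 25
Step 3: 3 records had hours > 25 and were capped
Step 4: Maximum after transformation = 25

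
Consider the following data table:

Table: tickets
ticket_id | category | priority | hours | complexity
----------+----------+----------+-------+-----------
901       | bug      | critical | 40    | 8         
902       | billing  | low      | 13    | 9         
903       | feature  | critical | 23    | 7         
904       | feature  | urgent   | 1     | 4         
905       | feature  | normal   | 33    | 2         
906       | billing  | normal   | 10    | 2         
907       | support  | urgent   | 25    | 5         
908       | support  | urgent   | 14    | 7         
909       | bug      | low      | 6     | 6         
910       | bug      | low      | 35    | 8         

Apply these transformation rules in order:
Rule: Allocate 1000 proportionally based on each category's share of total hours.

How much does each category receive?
billing: 115.0, bug: 405.0, feature: 285.0, support: 195.0

Step 1: Calculate total hours = 200
Step 2: Calculate each category's proportion:
  billing: 23/200 = 11.50% → 115.0
  bug: 81/200 = 40.50% → 405.0
  feature: 57/200 = 28.50% → 285.0
  support: 39/200 = 19.50% → 195.0
Step 3: Verify: sum of allocations ≈ 1000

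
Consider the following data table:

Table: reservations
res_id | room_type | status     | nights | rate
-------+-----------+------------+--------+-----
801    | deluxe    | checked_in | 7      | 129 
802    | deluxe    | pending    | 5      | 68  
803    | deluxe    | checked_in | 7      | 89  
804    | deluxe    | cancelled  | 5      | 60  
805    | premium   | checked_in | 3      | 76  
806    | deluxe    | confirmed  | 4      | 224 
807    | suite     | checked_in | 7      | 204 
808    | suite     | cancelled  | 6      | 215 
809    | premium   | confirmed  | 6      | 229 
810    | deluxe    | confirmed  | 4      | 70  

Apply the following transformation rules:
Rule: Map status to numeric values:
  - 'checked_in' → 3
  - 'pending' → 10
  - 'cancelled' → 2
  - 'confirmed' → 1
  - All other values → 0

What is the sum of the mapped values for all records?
29

Step 1: Apply mapping to each record
Step 2: Count by status:
  'checked_in': 4 records × 3 = 12
  'pending': 1 records × 10 = 10
  'cancelled': 2 records × 2 = 4
  'confirmed': 3 records × 1 = 3
Step 3: Sum all mapped values = 29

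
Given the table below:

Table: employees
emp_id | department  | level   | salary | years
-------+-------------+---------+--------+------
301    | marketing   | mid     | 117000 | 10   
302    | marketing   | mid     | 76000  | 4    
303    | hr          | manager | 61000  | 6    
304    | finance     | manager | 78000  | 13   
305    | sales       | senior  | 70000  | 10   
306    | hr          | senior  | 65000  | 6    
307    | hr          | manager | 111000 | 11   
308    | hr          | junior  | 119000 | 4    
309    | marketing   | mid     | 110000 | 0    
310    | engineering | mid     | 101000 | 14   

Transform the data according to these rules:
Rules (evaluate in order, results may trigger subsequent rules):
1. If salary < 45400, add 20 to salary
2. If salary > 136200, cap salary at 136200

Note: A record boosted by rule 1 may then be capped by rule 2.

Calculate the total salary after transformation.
908000

Step 1: Apply rule 1 to records with salary < 45400
  - 0 records get bonus of 20
  - Of these, 0 records then exceed 136200 and get capped
Step 2: Apply rule 2 to records with salary > 136200
  - 0 records (original) are capped
Step 3: Calculate final sum = 908000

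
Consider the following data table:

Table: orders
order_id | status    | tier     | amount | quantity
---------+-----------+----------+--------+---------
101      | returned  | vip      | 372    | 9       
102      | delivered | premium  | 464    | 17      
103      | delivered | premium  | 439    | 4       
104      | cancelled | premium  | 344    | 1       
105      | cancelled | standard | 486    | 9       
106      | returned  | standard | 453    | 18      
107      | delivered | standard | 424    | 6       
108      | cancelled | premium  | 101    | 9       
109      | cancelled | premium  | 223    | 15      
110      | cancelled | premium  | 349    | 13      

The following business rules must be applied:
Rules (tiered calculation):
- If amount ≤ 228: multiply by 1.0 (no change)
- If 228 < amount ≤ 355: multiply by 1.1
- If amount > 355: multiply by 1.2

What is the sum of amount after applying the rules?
4251.9

Step 1: Tier 1 (amount ≤ 228): 2 records, sum = 324 × 1.0 = 324.0
Step 2: Tier 2 (228 < amount ≤ 355): 2 records, sum = 693 × 1.1 = 762.3
Step 3: Tier 3 (amount > 355): 6 records, sum = 2638 × 1.2 = 3165.6
Step 4: Final sum = 324.0 + 762.3 + 3165.6 = 4251.9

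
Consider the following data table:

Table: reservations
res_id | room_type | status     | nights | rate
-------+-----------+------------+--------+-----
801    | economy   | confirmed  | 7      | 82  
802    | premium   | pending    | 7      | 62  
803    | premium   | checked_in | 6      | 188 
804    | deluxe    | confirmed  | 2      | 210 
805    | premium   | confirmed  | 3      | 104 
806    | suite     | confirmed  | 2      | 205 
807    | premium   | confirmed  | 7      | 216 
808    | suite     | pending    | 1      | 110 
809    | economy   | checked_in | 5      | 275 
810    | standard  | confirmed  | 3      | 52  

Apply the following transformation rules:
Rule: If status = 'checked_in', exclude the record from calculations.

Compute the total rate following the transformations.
1041

Step 1: Identify records where status = 'checked_in'
Step 2: The excluded records sum to 463
Step 3: Original total rate = 1504
Step 4: Remaining total = 1504 - 463 = 1041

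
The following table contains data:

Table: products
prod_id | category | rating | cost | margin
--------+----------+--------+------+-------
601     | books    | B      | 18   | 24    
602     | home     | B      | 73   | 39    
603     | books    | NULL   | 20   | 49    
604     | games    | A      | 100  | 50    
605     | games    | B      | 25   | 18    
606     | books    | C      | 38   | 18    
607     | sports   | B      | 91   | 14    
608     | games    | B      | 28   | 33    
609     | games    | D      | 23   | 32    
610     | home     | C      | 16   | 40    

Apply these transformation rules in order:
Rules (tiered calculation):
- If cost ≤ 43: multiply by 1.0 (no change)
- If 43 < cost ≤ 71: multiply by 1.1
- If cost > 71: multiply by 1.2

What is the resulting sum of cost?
484.8

Step 1: Tier 1 (cost ≤ 43): 7 records, sum = 168 × 1.0 = 168.0
Step 2: Tier 2 (43 < cost ≤ 71): 0 records, sum = 0 × 1.1 = 0.0
Step 3: Tier 3 (cost > 71): 3 records, sum = 264 × 1.2 = 316.8
Step 4: Final sum = 168.0 + 0.0 + 316.8 = 484.8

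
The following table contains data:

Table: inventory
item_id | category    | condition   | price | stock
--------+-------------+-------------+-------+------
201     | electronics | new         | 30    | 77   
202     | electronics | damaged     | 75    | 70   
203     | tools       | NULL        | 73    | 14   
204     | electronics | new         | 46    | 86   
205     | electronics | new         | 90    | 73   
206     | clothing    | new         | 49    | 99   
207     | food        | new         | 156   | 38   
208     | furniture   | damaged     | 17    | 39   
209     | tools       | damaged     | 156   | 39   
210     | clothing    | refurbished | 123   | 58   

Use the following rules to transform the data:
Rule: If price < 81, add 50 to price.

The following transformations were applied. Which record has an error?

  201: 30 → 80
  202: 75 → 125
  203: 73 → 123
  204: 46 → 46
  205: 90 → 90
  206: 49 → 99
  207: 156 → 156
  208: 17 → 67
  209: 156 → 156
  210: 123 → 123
Record 204 has an error. The correct transformed value should be 96, not 46.

Step 1: Check each record against the rule
Step 2: Record 204 has price = 46
Step 3: Since 46 < 81, the bonus should have been applied
Step 4: Correct value = 96, but claimed value = 46
Conclusion: Record 204 has the error.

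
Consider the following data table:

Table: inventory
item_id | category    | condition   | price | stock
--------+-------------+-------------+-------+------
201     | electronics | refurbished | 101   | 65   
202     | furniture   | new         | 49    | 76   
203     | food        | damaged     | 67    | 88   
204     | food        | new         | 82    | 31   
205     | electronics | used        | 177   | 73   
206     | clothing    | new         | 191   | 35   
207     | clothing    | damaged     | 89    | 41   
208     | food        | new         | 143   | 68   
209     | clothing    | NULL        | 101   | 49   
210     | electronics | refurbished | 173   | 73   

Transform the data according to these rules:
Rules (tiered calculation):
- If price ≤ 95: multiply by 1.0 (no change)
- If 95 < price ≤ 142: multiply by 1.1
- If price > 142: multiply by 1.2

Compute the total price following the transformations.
1330.0

Step 1: Tier 1 (price ≤ 95): 4 records, sum = 287 × 1.0 = 287.0
Step 2: Tier 2 (95 < price ≤ 142): 2 records, sum = 202 × 1.1 = 222.2
Step 3: Tier 3 (price > 142): 4 records, sum = 684 × 1.2 = 820.8
Step 4: Final sum = 287.0 + 222.2 + 820.8 = 1330.0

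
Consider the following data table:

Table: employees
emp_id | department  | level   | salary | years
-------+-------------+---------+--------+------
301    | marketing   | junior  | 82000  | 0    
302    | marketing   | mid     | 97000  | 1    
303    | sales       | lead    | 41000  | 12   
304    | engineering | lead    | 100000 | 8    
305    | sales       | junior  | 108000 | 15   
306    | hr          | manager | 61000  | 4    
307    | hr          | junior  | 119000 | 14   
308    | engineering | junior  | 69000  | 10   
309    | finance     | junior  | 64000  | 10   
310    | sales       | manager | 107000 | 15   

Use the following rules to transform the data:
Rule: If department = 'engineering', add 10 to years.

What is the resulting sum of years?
109

Step 1: Count records where department = 'engineering': 2
Step 2: Total bonus added: 2 × 10 = 20
Step 3: Original sum of years: 89
Step 4: Final sum = 89 + 20 = 109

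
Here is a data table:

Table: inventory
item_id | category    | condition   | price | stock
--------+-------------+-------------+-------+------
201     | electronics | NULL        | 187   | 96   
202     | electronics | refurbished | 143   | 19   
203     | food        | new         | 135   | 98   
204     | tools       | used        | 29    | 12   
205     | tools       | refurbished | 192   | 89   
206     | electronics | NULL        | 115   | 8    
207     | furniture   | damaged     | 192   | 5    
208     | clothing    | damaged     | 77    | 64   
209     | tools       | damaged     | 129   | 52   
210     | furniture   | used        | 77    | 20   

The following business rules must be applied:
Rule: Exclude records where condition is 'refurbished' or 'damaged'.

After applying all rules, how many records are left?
5

Step 1: Count records to exclude
  - 2 (refurbished) + 3 (damaged) = 5 records
Step 2: Total records: 10
Step 3: Remaining = 10 - 5 = 5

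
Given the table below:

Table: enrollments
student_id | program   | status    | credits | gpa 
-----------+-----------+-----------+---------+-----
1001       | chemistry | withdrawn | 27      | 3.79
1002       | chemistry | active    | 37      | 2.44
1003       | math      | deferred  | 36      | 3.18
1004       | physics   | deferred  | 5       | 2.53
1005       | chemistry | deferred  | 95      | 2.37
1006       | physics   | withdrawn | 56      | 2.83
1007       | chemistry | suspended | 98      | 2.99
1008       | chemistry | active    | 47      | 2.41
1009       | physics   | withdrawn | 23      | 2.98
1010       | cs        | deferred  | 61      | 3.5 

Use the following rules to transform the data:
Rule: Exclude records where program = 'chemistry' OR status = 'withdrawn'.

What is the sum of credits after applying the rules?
102

Step 1: Find records where program = 'chemistry' OR status = 'withdrawn'
Step 2: 7 records match, summing to 383
Step 3: Original sum: 485
Step 4: Remaining sum = 485 - 383 = 102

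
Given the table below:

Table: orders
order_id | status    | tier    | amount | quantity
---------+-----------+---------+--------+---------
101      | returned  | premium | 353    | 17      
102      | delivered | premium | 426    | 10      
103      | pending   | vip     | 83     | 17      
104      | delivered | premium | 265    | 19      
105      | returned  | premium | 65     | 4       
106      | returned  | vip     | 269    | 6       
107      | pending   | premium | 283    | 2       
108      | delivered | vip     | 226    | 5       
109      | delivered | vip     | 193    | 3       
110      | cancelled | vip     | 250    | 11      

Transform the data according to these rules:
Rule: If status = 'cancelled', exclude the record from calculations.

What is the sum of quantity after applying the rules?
83

Step 1: Identify records where status = 'cancelled'
Step 2: The excluded records sum to 11
Step 3: Original total quantity = 94
Step 4: Remaining total = 94 - 11 = 83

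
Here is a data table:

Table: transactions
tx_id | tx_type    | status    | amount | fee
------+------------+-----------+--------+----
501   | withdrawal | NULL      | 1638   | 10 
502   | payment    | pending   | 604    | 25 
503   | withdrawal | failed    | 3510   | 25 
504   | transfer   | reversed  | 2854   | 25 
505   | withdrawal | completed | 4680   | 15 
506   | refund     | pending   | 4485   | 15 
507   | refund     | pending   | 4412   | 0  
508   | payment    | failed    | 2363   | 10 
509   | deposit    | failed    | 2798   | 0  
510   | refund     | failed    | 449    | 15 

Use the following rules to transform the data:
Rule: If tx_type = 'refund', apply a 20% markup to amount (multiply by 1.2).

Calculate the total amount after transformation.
29662.2

Step 1: Records with tx_type = 'refund' have total amount = 9346
Step 2: Apply multiplier: 9346 × 1.2 = 11215.2
Step 3: Other records total: 18447
Step 4: Final sum = 11215.2 + 18447 = 29662.2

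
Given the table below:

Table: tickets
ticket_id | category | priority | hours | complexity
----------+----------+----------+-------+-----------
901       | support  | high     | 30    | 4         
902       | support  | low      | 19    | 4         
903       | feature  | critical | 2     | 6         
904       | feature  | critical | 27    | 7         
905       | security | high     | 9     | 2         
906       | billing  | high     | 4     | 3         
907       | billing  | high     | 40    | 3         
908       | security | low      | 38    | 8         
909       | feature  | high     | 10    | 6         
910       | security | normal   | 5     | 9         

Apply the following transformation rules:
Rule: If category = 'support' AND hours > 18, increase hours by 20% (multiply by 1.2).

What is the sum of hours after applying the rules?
193.8

Step 1: Find records where category = 'support' AND hours > 18
Step 2: 2 records match, summing to 49
Step 3: After multiplier: 49 × 1.2 = 58.8
Step 4: Unaffected records sum: 135
Step 5: Final sum = 58.8 + 135 = 193.8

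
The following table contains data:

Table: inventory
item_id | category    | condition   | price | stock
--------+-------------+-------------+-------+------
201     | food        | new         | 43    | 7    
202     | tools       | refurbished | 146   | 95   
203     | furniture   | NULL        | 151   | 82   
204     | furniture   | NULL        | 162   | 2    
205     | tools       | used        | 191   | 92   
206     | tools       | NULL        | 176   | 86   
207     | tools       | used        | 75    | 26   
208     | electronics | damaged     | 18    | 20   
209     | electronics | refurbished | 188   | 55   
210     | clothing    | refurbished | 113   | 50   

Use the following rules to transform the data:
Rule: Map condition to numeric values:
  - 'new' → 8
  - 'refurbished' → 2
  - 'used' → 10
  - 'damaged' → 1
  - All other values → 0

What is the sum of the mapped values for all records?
35

Step 1: Apply mapping to each record
Step 2: Count by status:
  'new': 1 records × 8 = 8
  'refurbished': 3 records × 2 = 6
  'used': 2 records × 10 = 20
  'damaged': 1 records × 1 = 1
Step 3: Sum all mapped values = 35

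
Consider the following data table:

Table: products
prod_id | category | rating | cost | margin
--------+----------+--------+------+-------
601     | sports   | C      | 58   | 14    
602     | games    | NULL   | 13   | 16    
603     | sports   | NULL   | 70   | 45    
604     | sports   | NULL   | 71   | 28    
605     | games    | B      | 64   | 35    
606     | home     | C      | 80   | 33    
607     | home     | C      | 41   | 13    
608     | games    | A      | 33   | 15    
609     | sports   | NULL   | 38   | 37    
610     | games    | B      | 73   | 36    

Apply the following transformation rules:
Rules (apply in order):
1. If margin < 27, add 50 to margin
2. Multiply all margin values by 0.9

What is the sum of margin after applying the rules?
424.8

Step 1: Apply Rule 1 - Add 50 to records with margin < 27
  - 4 records affected: 58 + (4 × 50) = 258
  - Unaffected records: 214
  - Sum after Rule 1: 472
Step 2: Apply Rule 2 - Multiply all by 0.9
  - 472 × 0.9 = 424.8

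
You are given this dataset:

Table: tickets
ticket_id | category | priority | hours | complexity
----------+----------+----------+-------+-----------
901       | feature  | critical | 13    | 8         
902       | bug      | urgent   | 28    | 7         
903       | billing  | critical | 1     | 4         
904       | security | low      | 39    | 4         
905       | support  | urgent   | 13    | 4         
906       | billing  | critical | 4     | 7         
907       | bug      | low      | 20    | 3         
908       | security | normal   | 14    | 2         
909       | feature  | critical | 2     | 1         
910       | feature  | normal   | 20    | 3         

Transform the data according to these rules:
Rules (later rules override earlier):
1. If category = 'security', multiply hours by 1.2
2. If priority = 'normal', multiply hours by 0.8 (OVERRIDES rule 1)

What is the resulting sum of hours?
155.0

Step 1: Rule 2 takes priority for records with priority = 'normal'
  - 2 records: 34 × 0.8 = 27.2
Step 2: Rule 1 applies to remaining records with category = 'security'
  - 1 records: 39 × 1.2 = 46.8
Step 3: Other records unchanged: 81
Step 4: Final sum = 27.2 + 46.8 + 81 = 155.0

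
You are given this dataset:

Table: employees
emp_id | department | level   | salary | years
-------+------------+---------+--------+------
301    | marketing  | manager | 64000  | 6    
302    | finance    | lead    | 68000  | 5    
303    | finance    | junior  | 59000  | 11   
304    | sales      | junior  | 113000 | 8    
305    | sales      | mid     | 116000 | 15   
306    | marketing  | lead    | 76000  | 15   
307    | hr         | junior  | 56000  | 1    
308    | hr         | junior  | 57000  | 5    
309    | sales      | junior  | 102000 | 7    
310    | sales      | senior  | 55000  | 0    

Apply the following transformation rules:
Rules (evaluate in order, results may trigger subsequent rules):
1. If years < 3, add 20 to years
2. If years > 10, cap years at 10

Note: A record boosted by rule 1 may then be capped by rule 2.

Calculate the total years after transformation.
81

Step 1: Apply rule 1 to records with years < 3
  - 2 records get bonus of 20
  - Of these, 2 records then exceed 10 and get capped
Step 2: Apply rule 2 to records with years > 10
  - 3 records (original) are capped
Step 3: Calculate final sum = 81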